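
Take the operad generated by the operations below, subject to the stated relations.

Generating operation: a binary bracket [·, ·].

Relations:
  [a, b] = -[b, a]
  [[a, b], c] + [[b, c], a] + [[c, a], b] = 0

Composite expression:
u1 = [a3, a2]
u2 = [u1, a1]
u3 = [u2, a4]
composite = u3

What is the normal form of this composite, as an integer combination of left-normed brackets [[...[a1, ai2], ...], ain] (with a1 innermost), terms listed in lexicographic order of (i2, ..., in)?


[[[a1, a2], a3], a4] - [[[a1, a3], a2], a4]

In the tensor algebra, words opening a1 carry the a1-anchored form.
Composite bracket: [[[a3, a2], a1], a4]
Each bracket splits as ab - ba, giving 8 signed words (2^3 = 8).
Coefficients come from the a1-initial words:
  from a1a2a3a4, sign +1: term +[[[a1, a2], a3], a4]
  from a1a3a2a4, sign -1: term -[[[a1, a3], a2], a4]


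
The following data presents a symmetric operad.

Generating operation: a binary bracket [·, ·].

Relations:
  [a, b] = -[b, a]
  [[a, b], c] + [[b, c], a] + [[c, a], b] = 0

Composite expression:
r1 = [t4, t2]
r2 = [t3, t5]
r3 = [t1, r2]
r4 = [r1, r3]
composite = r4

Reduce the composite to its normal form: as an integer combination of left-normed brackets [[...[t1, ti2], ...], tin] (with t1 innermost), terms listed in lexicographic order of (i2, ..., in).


In the tensor algebra, words opening t1 carry the t1-anchored form.
Composite bracket: [[t4, t2], [t1, [t3, t5]]]
Expanding via [a, b] = ab - ba: 16 signed words (2^4 = 16).
Words beginning with t1 determine it all:
  word t1t3t5t2t4 has sign +1, contributing +[[[[t1, t3], t5], t2], t4]
  word t1t3t5t4t2 has sign -1, contributing -[[[[t1, t3], t5], t4], t2]
  word t1t5t3t2t4 has sign -1, contributing -[[[[t1, t5], t3], t2], t4]
  word t1t5t3t4t2 has sign +1, contributing +[[[[t1, t5], t3], t4], t2]

[[[[t1, t3], t5], t2], t4] - [[[[t1, t3], t5], t4], t2] - [[[[t1, t5], t3], t2], t4] + [[[[t1, t5], t3], t4], t2]


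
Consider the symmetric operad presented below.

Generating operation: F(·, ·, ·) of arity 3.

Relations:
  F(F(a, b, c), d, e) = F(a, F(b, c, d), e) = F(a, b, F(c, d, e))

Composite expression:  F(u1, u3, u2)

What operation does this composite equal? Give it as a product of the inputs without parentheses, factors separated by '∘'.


u1 ∘ u3 ∘ u2


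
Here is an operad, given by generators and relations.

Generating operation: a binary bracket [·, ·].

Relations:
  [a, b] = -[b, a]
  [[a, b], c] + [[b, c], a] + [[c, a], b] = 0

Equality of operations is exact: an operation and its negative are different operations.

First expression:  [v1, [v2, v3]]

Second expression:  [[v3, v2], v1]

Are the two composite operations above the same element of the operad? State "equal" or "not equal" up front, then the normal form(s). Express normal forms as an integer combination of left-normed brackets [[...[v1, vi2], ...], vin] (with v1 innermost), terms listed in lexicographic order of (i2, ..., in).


equal — both sides give [[v1, v2], v3] - [[v1, v3], v2]

The first expression reduces to [[v1, v2], v3] - [[v1, v3], v2]
The second expression reduces to [[v1, v2], v3] - [[v1, v3], v2]
The forms coincide; equal.


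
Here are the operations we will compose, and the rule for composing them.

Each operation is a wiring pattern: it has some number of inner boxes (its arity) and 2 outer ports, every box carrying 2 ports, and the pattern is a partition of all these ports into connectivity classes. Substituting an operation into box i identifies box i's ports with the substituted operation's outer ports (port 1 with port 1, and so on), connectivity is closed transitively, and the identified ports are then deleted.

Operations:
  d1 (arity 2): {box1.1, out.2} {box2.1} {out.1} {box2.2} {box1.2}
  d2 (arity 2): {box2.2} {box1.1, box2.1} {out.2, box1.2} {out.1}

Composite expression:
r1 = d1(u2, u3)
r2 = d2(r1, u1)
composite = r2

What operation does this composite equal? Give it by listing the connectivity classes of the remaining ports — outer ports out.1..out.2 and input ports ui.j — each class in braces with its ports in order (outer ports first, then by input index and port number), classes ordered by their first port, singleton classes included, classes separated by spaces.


{out.1} {out.2, u2.1} {u1.1} {u1.2} {u2.2} {u3.1} {u3.2}

Connectivity passes through glued d2-boundaries; trace each wire chain.
composing d1 on (u2, u3), with out.j its own outer ports: {out.1} {out.2, u2.1} {u2.2} {u3.1} {u3.2}
composing d2 on (u2, u3, u1), with out.j its own outer ports: {out.1} {out.2, u2.1} {u1.1} {u1.2} {u2.2} {u3.1} {u3.2}


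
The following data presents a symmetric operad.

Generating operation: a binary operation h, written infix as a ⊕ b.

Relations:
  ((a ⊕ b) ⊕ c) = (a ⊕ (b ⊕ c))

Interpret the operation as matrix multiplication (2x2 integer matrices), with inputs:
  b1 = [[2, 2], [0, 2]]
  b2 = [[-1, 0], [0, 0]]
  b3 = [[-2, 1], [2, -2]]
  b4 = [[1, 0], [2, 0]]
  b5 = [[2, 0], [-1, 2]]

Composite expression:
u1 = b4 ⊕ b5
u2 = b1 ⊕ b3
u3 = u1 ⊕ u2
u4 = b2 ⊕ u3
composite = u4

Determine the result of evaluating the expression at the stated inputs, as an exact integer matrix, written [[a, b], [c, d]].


[[0, 4], [0, 0]]


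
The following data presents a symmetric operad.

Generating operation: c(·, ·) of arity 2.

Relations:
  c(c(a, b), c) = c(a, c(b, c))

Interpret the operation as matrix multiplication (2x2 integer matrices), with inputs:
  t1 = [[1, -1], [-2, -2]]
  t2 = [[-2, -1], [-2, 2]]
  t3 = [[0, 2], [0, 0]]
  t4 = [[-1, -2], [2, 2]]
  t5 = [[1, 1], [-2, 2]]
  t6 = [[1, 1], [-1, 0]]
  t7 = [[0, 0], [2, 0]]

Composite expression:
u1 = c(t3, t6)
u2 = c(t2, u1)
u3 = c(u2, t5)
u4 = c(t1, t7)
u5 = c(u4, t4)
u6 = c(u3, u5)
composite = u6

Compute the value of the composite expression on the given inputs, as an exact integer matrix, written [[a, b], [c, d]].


[[24, 48], [24, 48]]

c(t3, t6) = [[-2, 0], [0, 0]]
c(t2, c(t3, t6)) = [[4, 0], [4, 0]]
c(c(t2, c(t3, t6)), t5) = [[4, 4], [4, 4]]
c(t1, t7) = [[-2, 0], [-4, 0]]
c(c(t1, t7), t4) = [[2, 4], [4, 8]]
c(c(c(t2, c(t3, t6)), t5), c(c(t1, t7), t4)) = [[24, 48], [24, 48]]


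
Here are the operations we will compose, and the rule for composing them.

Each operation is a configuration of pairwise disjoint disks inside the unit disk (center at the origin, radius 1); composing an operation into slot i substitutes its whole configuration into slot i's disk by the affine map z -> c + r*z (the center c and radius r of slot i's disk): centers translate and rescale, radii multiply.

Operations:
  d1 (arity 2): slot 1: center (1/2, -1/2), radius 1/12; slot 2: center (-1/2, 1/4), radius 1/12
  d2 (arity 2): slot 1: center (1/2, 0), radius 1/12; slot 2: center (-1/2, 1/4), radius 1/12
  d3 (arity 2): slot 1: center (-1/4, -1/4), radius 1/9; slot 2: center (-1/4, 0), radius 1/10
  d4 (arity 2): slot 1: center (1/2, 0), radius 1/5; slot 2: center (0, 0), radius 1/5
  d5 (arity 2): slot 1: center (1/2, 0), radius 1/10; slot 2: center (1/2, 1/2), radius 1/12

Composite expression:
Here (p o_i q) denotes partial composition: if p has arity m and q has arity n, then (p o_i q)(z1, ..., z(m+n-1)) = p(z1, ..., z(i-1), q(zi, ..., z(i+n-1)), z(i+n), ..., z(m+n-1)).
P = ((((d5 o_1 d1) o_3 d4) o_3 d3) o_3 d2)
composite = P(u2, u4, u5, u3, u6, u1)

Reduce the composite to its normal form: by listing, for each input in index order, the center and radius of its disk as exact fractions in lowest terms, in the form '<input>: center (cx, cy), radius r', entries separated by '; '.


Each u-disk chains the slot maps above it in d5; radii multiply.
u2: after 2 affine steps, its disk has center (11/20, -1/20), radius 1/120
u4: after 2 affine steps, its disk has center (9/20, 1/40), radius 1/120
u5: after 4 affine steps, its disk has center (1163/2160, 119/240), radius 1/6480
u3: after 4 affine steps, its disk has center (1159/2160, 67/135), radius 1/6480
u6: after 3 affine steps, its disk has center (43/80, 1/2), radius 1/600
u1: after 2 affine steps, its disk has center (1/2, 1/2), radius 1/60

u1: center (1/2, 1/2), radius 1/60; u2: center (11/20, -1/20), radius 1/120; u3: center (1159/2160, 67/135), radius 1/6480; u4: center (9/20, 1/40), radius 1/120; u5: center (1163/2160, 119/240), radius 1/6480; u6: center (43/80, 1/2), radius 1/600


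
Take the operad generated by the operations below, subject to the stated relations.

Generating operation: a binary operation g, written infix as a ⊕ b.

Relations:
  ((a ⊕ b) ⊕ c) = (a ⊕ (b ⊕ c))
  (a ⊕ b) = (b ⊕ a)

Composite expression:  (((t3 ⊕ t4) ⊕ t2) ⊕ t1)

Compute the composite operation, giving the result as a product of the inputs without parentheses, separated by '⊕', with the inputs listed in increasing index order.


Key point: g commutes, so take the t-inputs in any fixed order.
(t3 ⊕ t4) reduces to t3 ⊕ t4
((t3 ⊕ t4) ⊕ t2) reduces to t3 ⊕ t4 ⊕ t2
(((t3 ⊕ t4) ⊕ t2) ⊕ t1) reduces to t3 ⊕ t4 ⊕ t2 ⊕ t1
putting the inputs in ascending order: t1 ⊕ t2 ⊕ t3 ⊕ t4

t1 ⊕ t2 ⊕ t3 ⊕ t4


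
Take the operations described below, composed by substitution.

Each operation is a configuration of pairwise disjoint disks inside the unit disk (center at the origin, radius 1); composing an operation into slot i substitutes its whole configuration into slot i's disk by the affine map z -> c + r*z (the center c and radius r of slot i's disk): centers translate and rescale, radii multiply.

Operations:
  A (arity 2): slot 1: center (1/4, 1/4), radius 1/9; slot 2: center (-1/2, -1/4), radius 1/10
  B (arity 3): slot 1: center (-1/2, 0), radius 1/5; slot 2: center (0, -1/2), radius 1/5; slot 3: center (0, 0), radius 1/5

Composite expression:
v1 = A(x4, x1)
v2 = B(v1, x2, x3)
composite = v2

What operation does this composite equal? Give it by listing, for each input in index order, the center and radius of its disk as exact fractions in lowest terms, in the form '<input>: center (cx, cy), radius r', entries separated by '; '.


x1: center (-3/5, -1/20), radius 1/50; x2: center (0, -1/2), radius 1/5; x3: center (0, 0), radius 1/5; x4: center (-9/20, 1/20), radius 1/45

Only the slot chain above each x matters under B; compose those maps.
input x4: composing its 2 substitution steps yields center (-9/20, 1/20), radius 1/45
input x1: composing its 2 substitution steps yields center (-3/5, -1/20), radius 1/50
input x2: composing its 1 substitution step yields center (0, -1/2), radius 1/5
input x3: composing its 1 substitution step yields center (0, 0), radius 1/5


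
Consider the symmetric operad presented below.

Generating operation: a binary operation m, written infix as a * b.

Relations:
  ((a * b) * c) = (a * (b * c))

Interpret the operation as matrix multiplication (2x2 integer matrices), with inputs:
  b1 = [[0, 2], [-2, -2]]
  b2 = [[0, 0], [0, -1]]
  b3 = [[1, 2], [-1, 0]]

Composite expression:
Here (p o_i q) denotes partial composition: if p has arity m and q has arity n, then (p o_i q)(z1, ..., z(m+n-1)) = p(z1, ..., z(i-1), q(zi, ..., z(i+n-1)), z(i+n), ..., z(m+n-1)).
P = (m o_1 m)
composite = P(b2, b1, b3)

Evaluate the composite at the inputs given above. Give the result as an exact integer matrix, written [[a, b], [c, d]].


[[0, 0], [0, 4]]

(b2 * b1) = [[0, 0], [2, 2]]
((b2 * b1) * b3) = [[0, 0], [0, 4]]


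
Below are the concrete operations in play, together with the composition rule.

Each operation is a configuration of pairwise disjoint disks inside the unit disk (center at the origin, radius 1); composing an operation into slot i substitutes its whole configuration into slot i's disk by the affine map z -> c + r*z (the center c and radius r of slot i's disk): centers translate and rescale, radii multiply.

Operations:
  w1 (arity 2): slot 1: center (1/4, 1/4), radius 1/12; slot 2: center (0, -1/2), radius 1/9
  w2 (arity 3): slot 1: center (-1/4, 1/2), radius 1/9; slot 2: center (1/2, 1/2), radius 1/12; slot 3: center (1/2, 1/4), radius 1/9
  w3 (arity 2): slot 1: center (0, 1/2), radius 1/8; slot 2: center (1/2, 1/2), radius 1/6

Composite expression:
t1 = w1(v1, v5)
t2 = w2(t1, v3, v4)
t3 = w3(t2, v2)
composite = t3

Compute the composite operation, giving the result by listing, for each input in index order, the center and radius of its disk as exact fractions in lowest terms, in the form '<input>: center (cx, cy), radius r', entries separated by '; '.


v1: center (-1/36, 163/288), radius 1/864; v2: center (1/2, 1/2), radius 1/6; v3: center (1/16, 9/16), radius 1/96; v4: center (1/16, 17/32), radius 1/72; v5: center (-1/32, 5/9), radius 1/648

Below w3, radii multiply path by path; the v-disk centers shift.
for v1, the 3-step affine chain lands on center (-1/36, 163/288), radius 1/864
for v5, the 3-step affine chain lands on center (-1/32, 5/9), radius 1/648
for v3, the 2-step affine chain lands on center (1/16, 9/16), radius 1/96
for v4, the 2-step affine chain lands on center (1/16, 17/32), radius 1/72
for v2, the 1-step affine chain lands on center (1/2, 1/2), radius 1/6


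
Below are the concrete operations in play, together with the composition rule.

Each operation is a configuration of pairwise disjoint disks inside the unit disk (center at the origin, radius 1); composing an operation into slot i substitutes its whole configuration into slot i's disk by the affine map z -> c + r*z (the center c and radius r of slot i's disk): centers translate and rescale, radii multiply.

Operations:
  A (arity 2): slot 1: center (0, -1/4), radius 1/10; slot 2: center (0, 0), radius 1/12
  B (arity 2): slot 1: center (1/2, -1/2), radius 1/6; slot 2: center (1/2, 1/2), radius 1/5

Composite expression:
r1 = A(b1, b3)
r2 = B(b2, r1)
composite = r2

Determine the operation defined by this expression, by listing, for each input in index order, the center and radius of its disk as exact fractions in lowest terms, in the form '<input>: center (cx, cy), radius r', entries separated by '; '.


Each b-disk chains the slot maps above it in B; radii multiply.
b2: after 1 affine step, its disk has center (1/2, -1/2), radius 1/6
b1: after 2 affine steps, its disk has center (1/2, 9/20), radius 1/50
b3: after 2 affine steps, its disk has center (1/2, 1/2), radius 1/60

b1: center (1/2, 9/20), radius 1/50; b2: center (1/2, -1/2), radius 1/6; b3: center (1/2, 1/2), radius 1/60


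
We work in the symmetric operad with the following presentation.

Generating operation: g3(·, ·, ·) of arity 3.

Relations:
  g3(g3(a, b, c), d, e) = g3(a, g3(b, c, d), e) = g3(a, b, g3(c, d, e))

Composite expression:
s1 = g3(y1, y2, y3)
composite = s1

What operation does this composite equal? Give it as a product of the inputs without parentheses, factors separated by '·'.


y1 · y2 · y3

Key point: g3 is associative — brackets drop, the y-order remains.
g3(y1, y2, y3) reduces to y1 · y2 · y3


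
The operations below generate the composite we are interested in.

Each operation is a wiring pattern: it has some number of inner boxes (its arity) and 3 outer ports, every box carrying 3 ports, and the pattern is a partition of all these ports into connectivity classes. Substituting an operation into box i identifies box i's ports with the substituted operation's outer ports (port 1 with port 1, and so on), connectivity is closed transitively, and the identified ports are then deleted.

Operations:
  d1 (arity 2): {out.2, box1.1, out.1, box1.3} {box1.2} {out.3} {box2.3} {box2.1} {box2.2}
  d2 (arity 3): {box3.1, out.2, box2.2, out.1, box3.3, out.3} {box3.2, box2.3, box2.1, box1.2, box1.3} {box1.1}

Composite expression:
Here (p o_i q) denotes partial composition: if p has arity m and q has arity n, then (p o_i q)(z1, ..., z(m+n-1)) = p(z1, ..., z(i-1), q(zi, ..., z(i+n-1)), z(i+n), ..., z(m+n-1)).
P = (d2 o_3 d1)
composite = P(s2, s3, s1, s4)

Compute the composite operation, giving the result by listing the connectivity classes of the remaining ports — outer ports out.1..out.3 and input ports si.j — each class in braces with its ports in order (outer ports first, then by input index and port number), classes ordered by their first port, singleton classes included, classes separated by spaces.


{out.1, out.2, out.3, s1.1, s1.3, s2.2, s2.3, s3.1, s3.2, s3.3} {s1.2} {s2.1} {s4.1} {s4.2} {s4.3}

Two ports join when wires chain via d2-identified ports.
after d1, the pattern on (s1, s4) reads {out.1, out.2, s1.1, s1.3} {out.3} {s1.2} {s4.1} {s4.2} {s4.3} (out.j = its outer ports)
after d2, the pattern on (s2, s3, s1, s4) reads {out.1, out.2, out.3, s1.1, s1.3, s2.2, s2.3, s3.1, s3.2, s3.3} {s1.2} {s2.1} {s4.1} {s4.2} {s4.3} (out.j = its outer ports)


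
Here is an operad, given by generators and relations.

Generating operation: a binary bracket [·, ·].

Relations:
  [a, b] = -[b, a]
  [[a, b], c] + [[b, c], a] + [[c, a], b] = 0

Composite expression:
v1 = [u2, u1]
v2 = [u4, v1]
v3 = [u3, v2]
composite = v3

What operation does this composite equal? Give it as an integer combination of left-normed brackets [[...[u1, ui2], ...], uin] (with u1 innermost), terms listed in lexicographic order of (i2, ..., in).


-[[[u1, u2], u4], u3]


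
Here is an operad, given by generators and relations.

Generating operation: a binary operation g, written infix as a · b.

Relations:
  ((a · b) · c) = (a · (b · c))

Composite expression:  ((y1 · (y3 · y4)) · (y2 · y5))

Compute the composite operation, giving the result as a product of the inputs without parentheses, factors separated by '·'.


y1 · y3 · y4 · y2 · y5

Every regrouping of g is equal, so read the y-inputs in written order.
(y3 · y4) collapses to y3 · y4
(y1 · (y3 · y4)) collapses to y1 · y3 · y4
(y2 · y5) collapses to y2 · y5
((y1 · (y3 · y4)) · (y2 · y5)) collapses to y1 · y3 · y4 · y2 · y5


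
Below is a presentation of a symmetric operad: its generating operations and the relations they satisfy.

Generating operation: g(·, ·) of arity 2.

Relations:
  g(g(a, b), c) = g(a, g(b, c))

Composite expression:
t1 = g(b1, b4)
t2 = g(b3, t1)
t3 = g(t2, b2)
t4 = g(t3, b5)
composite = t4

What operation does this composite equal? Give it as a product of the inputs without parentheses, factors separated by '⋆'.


Every regrouping of g is equal, so read the b-inputs in written order.
g(b1, b4) collapses to b1 ⋆ b4
g(b3, g(b1, b4)) collapses to b3 ⋆ b1 ⋆ b4
g(g(b3, g(b1, b4)), b2) collapses to b3 ⋆ b1 ⋆ b4 ⋆ b2
g(g(g(b3, g(b1, b4)), b2), b5) collapses to b3 ⋆ b1 ⋆ b4 ⋆ b2 ⋆ b5

b3 ⋆ b1 ⋆ b4 ⋆ b2 ⋆ b5


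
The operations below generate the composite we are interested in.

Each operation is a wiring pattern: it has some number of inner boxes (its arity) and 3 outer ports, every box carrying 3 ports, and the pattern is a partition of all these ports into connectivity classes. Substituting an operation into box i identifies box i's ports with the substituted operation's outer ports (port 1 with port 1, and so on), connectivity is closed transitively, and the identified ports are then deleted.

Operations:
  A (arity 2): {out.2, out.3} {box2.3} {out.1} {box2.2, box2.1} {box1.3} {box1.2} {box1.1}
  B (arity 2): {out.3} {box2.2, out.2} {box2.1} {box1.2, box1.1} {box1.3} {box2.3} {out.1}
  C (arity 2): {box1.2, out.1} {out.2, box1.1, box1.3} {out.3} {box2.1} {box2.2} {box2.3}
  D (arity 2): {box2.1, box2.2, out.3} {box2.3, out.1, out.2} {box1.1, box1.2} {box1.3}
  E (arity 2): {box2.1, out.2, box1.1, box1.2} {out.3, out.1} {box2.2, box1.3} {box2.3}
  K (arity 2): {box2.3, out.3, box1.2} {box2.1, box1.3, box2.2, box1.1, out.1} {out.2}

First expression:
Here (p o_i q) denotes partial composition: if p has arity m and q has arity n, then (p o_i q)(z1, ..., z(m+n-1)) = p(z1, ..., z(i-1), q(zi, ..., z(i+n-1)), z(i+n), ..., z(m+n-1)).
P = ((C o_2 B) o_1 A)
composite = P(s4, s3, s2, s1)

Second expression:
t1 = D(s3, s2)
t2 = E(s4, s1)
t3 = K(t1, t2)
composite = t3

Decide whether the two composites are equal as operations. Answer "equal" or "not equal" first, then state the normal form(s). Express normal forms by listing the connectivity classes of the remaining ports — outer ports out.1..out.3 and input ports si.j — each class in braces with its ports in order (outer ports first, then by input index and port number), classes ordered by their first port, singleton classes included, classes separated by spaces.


not equal: they reduce to {out.1, out.2} {out.3} {s1.1} {s1.2} {s1.3} {s2.1, s2.2} {s2.3} {s3.1, s3.2} {s3.3} {s4.1} {s4.2} {s4.3} and {out.1, out.3, s1.1, s2.1, s2.2, s2.3, s4.1, s4.2} {out.2} {s1.2, s4.3} {s1.3} {s3.1, s3.2} {s3.3}

The first composite normalizes to {out.1, out.2} {out.3} {s1.1} {s1.2} {s1.3} {s2.1, s2.2} {s2.3} {s3.1, s3.2} {s3.3} {s4.1} {s4.2} {s4.3}
The second composite normalizes to {out.1, out.3, s1.1, s2.1, s2.2, s2.3, s4.1, s4.2} {out.2} {s1.2, s4.3} {s1.3} {s3.1, s3.2} {s3.3}
They disagree, so not equal.


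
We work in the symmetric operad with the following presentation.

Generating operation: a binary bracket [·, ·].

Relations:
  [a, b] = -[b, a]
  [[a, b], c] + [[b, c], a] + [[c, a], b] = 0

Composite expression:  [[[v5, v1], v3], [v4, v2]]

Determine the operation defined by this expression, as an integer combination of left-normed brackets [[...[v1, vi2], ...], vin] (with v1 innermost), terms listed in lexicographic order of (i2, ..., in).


Left-normed coefficients sit on the v1-initial expansion words.
Composite bracket: [[[v5, v1], v3], [v4, v2]]
The bracket unfolds into 16 signed words via [a, b] = ab - ba (2^4 = 16).
Keep just the words that open with v1:
  sign of v1v5v3v2v4 is +1, so it contributes +[[[[v1, v5], v3], v2], v4]
  sign of v1v5v3v4v2 is -1, so it contributes -[[[[v1, v5], v3], v4], v2]

[[[[v1, v5], v3], v2], v4] - [[[[v1, v5], v3], v4], v2]


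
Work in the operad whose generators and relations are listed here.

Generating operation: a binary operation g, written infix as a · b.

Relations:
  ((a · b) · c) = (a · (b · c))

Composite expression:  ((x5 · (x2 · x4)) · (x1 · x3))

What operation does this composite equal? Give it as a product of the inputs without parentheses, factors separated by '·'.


x5 · x2 · x4 · x1 · x3


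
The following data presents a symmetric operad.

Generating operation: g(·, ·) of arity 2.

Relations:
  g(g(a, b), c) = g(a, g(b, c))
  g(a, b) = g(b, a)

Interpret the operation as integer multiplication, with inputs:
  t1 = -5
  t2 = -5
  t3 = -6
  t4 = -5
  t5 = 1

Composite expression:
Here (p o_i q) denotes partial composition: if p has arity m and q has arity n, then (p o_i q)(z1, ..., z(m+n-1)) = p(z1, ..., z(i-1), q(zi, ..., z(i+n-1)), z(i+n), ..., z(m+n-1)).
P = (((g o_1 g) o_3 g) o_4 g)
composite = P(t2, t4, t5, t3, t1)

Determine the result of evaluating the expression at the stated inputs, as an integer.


g(t2, t4) = 25
g(t3, t1) = 30
g(t5, g(t3, t1)) = 30
g(g(t2, t4), g(t5, g(t3, t1))) = 750

750


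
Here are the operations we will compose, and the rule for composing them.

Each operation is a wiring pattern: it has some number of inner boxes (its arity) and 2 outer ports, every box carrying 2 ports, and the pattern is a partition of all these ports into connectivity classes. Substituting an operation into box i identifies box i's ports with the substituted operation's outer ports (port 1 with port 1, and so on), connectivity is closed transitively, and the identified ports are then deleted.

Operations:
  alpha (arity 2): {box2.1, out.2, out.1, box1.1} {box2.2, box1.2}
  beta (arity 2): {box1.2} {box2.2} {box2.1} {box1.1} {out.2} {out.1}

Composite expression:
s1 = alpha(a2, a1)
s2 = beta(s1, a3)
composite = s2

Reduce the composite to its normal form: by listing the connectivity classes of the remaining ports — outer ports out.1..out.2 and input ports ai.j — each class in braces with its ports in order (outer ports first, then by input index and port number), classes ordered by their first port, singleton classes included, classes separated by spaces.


{out.1} {out.2} {a1.1, a2.1} {a1.2, a2.2} {a3.1} {a3.2}

Reachability decides: close wires over beta-identified ports.
after alpha, the pattern on (a2, a1) reads {out.1, out.2, a1.1, a2.1} {a1.2, a2.2} (out.j = its outer ports)
after beta, the pattern on (a2, a1, a3) reads {out.1} {out.2} {a1.1, a2.1} {a1.2, a2.2} {a3.1} {a3.2} (out.j = its outer ports)


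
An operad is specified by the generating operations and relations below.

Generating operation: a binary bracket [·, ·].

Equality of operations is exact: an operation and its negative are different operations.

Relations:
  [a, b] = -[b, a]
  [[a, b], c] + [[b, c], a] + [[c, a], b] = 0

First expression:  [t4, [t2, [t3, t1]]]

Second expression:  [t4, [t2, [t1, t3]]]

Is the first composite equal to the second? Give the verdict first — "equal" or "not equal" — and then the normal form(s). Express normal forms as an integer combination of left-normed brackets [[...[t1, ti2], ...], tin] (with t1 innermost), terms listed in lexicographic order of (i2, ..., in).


Reducing the first expression gives -[[[t1, t3], t2], t4]
Reducing the second expression gives [[[t1, t3], t2], t4]
Distinct normal forms: not equal.

not equal; first: -[[[t1, t3], t2], t4]; second: [[[t1, t3], t2], t4]


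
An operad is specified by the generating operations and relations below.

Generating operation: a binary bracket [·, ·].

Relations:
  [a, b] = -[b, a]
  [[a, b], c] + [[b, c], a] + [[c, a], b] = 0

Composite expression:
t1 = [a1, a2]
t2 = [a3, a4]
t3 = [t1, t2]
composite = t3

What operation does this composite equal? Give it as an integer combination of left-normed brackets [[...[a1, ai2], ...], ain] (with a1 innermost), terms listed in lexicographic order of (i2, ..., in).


[[[a1, a2], a3], a4] - [[[a1, a2], a4], a3]

Expand each bracket as ab - ba; the a1-initial words give the coefficients.
Composite bracket: [[a1, a2], [a3, a4]]
Each bracket splits as ab - ba, giving 8 signed words (2^3 = 8).
Keep just the words that open with a1:
  word a1a2a3a4 has sign +1, contributing +[[[a1, a2], a3], a4]
  word a1a2a4a3 has sign -1, contributing -[[[a1, a2], a4], a3]


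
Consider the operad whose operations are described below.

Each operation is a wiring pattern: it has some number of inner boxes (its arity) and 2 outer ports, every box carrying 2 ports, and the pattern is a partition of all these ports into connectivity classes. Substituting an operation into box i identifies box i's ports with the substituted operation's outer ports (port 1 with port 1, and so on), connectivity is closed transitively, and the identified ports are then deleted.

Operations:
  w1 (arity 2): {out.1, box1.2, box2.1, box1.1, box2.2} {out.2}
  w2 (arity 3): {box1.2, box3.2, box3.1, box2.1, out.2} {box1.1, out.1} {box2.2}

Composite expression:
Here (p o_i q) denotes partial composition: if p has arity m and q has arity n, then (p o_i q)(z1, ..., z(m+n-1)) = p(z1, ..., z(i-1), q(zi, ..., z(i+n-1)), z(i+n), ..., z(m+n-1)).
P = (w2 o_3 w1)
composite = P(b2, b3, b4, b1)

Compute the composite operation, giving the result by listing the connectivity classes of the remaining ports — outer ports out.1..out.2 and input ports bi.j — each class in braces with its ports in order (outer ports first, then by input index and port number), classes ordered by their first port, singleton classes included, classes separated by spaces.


{out.1, b2.1} {out.2, b1.1, b1.2, b2.2, b3.1, b4.1, b4.2} {b3.2}

Treat the ports identified at w2 as solder joints: merge, then drop.
through w1, on inputs (b4, b1): {out.1, b1.1, b1.2, b4.1, b4.2} {out.2} (out.j = stage outer ports)
through w2, on inputs (b2, b3, b4, b1): {out.1, b2.1} {out.2, b1.1, b1.2, b2.2, b3.1, b4.1, b4.2} {b3.2} (out.j = stage outer ports)


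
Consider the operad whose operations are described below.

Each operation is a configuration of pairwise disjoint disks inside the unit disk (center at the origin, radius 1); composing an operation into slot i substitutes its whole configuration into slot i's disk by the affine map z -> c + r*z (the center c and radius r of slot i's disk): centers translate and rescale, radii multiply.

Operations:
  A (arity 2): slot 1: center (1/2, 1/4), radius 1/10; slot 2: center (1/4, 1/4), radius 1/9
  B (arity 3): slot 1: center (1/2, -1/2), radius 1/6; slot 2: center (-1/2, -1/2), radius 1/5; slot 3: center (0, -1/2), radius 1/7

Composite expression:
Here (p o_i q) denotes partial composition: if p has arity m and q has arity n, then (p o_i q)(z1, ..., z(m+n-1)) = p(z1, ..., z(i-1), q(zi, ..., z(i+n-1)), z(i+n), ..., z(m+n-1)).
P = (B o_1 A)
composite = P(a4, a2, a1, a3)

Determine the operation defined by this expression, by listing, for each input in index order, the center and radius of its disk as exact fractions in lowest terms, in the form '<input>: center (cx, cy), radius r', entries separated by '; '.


a1: center (-1/2, -1/2), radius 1/5; a2: center (13/24, -11/24), radius 1/54; a3: center (0, -1/2), radius 1/7; a4: center (7/12, -11/24), radius 1/60

Each a-disk chains the slot maps above it in B; radii multiply.
input a4: composing its 2 substitution steps yields center (7/12, -11/24), radius 1/60
input a2: composing its 2 substitution steps yields center (13/24, -11/24), radius 1/54
input a1: composing its 1 substitution step yields center (-1/2, -1/2), radius 1/5
input a3: composing its 1 substitution step yields center (0, -1/2), radius 1/7


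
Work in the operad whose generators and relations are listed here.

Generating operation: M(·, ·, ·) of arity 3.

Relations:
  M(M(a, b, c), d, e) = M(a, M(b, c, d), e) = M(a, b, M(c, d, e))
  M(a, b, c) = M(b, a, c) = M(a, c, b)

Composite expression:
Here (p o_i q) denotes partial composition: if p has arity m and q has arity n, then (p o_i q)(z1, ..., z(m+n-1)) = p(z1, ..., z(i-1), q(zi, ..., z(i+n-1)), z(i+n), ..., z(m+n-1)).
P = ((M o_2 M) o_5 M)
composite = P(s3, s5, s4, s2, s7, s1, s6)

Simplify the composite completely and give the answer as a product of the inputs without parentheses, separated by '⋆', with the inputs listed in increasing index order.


s1 ⋆ s2 ⋆ s3 ⋆ s4 ⋆ s5 ⋆ s6 ⋆ s7

Both nesting and order wash out for M; what remains is which s's occur.
M(s5, s4, s2) collapses to s5 ⋆ s4 ⋆ s2
M(s7, s1, s6) collapses to s7 ⋆ s1 ⋆ s6
M(s3, M(s5, s4, s2), M(s7, s1, s6)) collapses to s3 ⋆ s5 ⋆ s4 ⋆ s2 ⋆ s7 ⋆ s1 ⋆ s6
commutativity sorts the factors: s1 ⋆ s2 ⋆ s3 ⋆ s4 ⋆ s5 ⋆ s6 ⋆ s7


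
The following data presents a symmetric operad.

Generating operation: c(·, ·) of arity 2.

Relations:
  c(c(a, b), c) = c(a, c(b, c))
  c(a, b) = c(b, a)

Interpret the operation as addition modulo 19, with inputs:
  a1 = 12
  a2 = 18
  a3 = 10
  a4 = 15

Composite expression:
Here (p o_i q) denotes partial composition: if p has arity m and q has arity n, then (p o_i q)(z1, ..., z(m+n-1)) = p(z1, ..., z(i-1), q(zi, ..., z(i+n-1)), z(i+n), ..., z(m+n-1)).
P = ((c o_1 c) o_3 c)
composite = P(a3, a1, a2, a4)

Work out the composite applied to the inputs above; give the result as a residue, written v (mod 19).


17 (mod 19)

c(a3, a1) = 3
c(a2, a4) = 14
c(c(a3, a1), c(a2, a4)) = 17


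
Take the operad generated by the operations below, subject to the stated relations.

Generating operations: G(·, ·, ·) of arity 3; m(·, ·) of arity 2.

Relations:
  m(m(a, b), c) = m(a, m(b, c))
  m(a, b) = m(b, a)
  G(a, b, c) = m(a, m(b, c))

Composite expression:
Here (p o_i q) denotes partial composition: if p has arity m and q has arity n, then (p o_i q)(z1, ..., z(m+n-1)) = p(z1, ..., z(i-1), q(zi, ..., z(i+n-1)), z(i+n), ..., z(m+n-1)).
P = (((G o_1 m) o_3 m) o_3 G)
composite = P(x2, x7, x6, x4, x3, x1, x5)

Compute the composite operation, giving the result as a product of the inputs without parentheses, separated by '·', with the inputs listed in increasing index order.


x1 · x2 · x3 · x4 · x5 · x6 · x7

With G associative and commutative, the x-input set is all that matters.
m(x2, x7) spells out as x2 · x7
G(x6, x4, x3) spells out as x6 · x4 · x3
m(G(x6, x4, x3), x1) spells out as x6 · x4 · x3 · x1
G(m(x2, x7), m(G(x6, x4, x3), x1), x5) spells out as x2 · x7 · x6 · x4 · x3 · x1 · x5
sorting the factors by input index: x1 · x2 · x3 · x4 · x5 · x6 · x7


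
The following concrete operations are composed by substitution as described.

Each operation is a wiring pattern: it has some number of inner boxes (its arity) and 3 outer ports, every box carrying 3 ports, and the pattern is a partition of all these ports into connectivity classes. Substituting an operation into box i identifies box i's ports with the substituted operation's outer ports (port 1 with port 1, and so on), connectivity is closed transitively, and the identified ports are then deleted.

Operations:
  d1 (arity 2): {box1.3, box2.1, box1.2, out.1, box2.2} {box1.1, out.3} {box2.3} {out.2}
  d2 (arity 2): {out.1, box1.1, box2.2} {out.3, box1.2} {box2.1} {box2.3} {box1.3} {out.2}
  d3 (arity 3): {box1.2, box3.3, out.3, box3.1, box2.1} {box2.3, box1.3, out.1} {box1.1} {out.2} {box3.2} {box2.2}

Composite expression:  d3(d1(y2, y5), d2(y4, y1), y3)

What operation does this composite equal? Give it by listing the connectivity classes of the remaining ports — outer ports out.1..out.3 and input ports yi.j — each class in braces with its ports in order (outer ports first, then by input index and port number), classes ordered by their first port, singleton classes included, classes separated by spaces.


{out.1, y2.1, y4.2} {out.2} {out.3, y1.2, y3.1, y3.3, y4.1} {y1.1} {y1.3} {y2.2, y2.3, y5.1, y5.2} {y3.2} {y4.3} {y5.3}

Connectivity passes through glued d3-boundaries; trace each wire chain.
d1 over (y2, y5) gives {out.1, y2.2, y2.3, y5.1, y5.2} {out.2} {out.3, y2.1} {y5.3}, out.j being that stage's outer ports
d2 over (y4, y1) gives {out.1, y1.2, y4.1} {out.2} {out.3, y4.2} {y1.1} {y1.3} {y4.3}, out.j being that stage's outer ports
d3 over (y2, y5, y4, y1, y3) gives {out.1, y2.1, y4.2} {out.2} {out.3, y1.2, y3.1, y3.3, y4.1} {y1.1} {y1.3} {y2.2, y2.3, y5.1, y5.2} {y3.2} {y4.3} {y5.3}, out.j being that stage's outer ports


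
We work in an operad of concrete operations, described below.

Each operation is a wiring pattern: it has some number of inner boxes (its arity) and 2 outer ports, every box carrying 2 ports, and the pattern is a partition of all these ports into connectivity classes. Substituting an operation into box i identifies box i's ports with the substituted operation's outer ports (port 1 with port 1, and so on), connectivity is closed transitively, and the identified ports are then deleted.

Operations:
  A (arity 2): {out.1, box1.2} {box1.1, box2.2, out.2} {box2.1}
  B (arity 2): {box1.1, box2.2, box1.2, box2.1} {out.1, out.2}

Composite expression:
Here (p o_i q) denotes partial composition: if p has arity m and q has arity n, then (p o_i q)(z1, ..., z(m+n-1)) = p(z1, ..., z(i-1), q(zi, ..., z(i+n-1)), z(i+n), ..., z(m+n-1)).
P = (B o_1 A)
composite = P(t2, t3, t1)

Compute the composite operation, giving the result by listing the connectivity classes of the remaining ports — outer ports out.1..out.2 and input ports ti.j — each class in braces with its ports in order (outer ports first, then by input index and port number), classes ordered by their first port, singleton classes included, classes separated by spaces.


{out.1, out.2} {t1.1, t1.2, t2.1, t2.2, t3.2} {t3.1}

After gluing at B, chains via deleted ports link the t-ports.
through A, on inputs (t2, t3): {out.1, t2.2} {out.2, t2.1, t3.2} {t3.1} (out.j = stage outer ports)
through B, on inputs (t2, t3, t1): {out.1, out.2} {t1.1, t1.2, t2.1, t2.2, t3.2} {t3.1} (out.j = stage outer ports)


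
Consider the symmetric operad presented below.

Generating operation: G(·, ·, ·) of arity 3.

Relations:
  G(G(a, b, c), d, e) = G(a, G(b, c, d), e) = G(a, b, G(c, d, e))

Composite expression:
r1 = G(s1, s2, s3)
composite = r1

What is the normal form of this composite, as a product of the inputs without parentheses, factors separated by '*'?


Key point: G is associative — brackets drop, the s-order remains.
G(s1, s2, s3) unparenthesizes to s1 * s2 * s3

s1 * s2 * s3


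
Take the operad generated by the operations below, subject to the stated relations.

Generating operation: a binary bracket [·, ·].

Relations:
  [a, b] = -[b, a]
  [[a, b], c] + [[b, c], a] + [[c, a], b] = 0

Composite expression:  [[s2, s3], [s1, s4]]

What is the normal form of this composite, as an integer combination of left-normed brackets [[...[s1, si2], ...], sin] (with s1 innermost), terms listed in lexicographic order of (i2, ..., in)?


-[[[s1, s4], s2], s3] + [[[s1, s4], s3], s2]


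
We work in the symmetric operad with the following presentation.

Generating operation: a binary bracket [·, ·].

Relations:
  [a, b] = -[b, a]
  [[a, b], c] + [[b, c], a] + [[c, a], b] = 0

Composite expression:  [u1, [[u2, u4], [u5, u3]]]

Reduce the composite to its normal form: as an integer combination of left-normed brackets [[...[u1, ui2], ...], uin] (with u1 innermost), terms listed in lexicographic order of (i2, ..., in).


A multilinear Lie element is pinned by u1-initial words (u1 innermost).
Composite bracket: [u1, [[u2, u4], [u5, u3]]]
Under [a, b] = ab - ba we get 16 signed associative words (2^4 = 16).
Only words starting with u1 matter:
  from u1u2u4u3u5, sign -1: term -[[[[u1, u2], u4], u3], u5]
  from u1u2u4u5u3, sign +1: term +[[[[u1, u2], u4], u5], u3]
  from u1u3u5u2u4, sign +1: term +[[[[u1, u3], u5], u2], u4]
  from u1u3u5u4u2, sign -1: term -[[[[u1, u3], u5], u4], u2]
  from u1u4u2u3u5, sign +1: term +[[[[u1, u4], u2], u3], u5]
  from u1u4u2u5u3, sign -1: term -[[[[u1, u4], u2], u5], u3]
  from u1u5u3u2u4, sign -1: term -[[[[u1, u5], u3], u2], u4]
  from u1u5u3u4u2, sign +1: term +[[[[u1, u5], u3], u4], u2]

-[[[[u1, u2], u4], u3], u5] + [[[[u1, u2], u4], u5], u3] + [[[[u1, u3], u5], u2], u4] - [[[[u1, u3], u5], u4], u2] + [[[[u1, u4], u2], u3], u5] - [[[[u1, u4], u2], u5], u3] - [[[[u1, u5], u3], u2], u4] + [[[[u1, u5], u3], u4], u2]


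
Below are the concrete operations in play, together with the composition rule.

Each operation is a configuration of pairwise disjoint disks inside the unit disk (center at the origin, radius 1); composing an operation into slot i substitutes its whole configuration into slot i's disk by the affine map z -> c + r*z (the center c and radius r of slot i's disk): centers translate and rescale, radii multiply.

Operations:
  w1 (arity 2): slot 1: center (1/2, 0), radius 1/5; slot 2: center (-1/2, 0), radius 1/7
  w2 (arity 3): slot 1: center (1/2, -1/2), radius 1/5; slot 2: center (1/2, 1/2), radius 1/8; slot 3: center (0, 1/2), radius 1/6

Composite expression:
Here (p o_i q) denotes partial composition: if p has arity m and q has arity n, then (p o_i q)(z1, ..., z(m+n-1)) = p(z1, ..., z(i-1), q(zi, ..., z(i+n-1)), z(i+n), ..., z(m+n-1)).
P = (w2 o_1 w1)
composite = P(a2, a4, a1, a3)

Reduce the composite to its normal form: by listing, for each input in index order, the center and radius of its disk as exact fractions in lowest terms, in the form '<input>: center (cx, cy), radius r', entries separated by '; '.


a1: center (1/2, 1/2), radius 1/8; a2: center (3/5, -1/2), radius 1/25; a3: center (0, 1/2), radius 1/6; a4: center (2/5, -1/2), radius 1/35


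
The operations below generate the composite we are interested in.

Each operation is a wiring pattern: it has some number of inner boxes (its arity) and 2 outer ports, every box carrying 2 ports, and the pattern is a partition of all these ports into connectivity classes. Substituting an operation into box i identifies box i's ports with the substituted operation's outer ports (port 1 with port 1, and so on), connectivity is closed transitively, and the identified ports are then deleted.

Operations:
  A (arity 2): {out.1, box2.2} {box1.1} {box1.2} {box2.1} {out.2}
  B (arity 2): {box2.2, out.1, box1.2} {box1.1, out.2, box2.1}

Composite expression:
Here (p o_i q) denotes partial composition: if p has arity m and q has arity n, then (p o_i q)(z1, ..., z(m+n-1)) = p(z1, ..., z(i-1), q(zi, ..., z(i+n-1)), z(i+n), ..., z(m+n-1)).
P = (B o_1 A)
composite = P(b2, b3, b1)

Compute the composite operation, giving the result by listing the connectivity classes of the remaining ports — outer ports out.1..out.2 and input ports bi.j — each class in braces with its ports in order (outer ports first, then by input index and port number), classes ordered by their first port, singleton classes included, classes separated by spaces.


Two ports join when wires chain via B-identified ports.
through A, on inputs (b2, b3): {out.1, b3.2} {out.2} {b2.1} {b2.2} {b3.1} (out.j = stage outer ports)
through B, on inputs (b2, b3, b1): {out.1, b1.2} {out.2, b1.1, b3.2} {b2.1} {b2.2} {b3.1} (out.j = stage outer ports)

{out.1, b1.2} {out.2, b1.1, b3.2} {b2.1} {b2.2} {b3.1}
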